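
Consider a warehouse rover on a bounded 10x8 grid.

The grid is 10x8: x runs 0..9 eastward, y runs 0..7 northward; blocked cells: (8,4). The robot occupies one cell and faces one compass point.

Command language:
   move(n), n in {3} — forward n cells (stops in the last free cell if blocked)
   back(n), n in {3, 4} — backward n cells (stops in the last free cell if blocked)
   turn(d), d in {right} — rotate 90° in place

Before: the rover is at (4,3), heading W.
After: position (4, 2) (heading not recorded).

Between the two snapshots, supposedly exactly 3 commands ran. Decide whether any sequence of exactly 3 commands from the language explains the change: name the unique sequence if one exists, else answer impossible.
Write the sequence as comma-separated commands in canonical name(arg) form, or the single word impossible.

turn(right), move(3), back(4)

key: running back(4) before turn(right) would end elsewhere — order is forced
begin: at (4,3), heading W
t=1 turn(right) ⇒ at (4,3), heading N
t=2 move(3) ⇒ at (4,6), heading N
t=3 back(4) ⇒ at (4,2), heading N
no rival 3-sequence matches.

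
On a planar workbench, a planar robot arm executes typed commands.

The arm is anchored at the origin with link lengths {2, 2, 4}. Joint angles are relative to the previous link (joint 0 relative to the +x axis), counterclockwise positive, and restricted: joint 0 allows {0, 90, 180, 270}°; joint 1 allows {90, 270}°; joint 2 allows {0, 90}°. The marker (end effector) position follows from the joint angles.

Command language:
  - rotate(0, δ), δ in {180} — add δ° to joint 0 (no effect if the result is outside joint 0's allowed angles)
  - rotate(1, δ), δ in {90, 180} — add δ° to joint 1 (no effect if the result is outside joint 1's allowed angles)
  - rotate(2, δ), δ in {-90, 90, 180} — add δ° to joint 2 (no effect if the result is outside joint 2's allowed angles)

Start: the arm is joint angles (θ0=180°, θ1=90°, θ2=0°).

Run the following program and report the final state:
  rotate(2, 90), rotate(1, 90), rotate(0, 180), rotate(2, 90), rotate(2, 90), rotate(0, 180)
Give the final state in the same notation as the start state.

t0: joint angles (θ0=180°, θ1=90°, θ2=0°)
t=1 rotate(2, 90) ⇒ joint angles (θ0=180°, θ1=90°, θ2=90°)
t=2 rotate(1, 90) ⇒ joint angles (θ0=180°, θ1=90°, θ2=90°)
t=3 rotate(0, 180) ⇒ joint angles (θ0=0°, θ1=90°, θ2=90°)
t=4 rotate(2, 90) ⇒ joint angles (θ0=0°, θ1=90°, θ2=90°)
t=5 rotate(2, 90) ⇒ joint angles (θ0=0°, θ1=90°, θ2=90°)
t=6 rotate(0, 180) ⇒ joint angles (θ0=180°, θ1=90°, θ2=90°)

joint angles (θ0=180°, θ1=90°, θ2=90°)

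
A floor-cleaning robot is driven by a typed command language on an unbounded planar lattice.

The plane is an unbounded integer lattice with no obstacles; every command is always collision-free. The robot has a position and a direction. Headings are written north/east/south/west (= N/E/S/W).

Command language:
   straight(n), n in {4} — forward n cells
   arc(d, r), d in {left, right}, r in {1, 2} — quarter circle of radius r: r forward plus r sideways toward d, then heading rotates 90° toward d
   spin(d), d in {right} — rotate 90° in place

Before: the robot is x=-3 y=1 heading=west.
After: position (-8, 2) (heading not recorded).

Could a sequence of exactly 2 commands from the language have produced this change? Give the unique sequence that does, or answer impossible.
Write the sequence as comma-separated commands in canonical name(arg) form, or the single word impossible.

key: order matters: swapping straight(4) and arc(right, 1) lands elsewhere
t0: x=-3 y=1 heading=west
step 1 (straight(4)): x=-7 y=1 heading=west
step 2 (arc(right, 1)): x=-8 y=2 heading=north
all 36 alternatives checked — unique.

straight(4), arc(right, 1)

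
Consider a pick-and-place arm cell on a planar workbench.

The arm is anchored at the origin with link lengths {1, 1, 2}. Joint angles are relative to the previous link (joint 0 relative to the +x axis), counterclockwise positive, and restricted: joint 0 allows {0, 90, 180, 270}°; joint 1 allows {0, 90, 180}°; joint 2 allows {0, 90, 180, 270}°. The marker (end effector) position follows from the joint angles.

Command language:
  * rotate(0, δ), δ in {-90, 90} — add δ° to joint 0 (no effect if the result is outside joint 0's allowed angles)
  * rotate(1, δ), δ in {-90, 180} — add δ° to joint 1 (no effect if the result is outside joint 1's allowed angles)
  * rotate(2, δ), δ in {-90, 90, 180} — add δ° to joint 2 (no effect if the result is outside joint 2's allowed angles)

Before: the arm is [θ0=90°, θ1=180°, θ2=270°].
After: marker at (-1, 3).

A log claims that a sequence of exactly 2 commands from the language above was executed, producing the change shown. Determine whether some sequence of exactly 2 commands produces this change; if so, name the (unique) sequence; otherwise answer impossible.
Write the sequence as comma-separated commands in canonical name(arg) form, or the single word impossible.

key: order matters: swapping rotate(1, -90) and rotate(1, 180) lands elsewhere
from: [θ0=90°, θ1=180°, θ2=270°]
[1] after rotate(1, -90): [θ0=90°, θ1=90°, θ2=270°]
[2] after rotate(1, 180): [θ0=90°, θ1=90°, θ2=270°]
no other 2-command option fits: unique.

rotate(1, -90), rotate(1, 180)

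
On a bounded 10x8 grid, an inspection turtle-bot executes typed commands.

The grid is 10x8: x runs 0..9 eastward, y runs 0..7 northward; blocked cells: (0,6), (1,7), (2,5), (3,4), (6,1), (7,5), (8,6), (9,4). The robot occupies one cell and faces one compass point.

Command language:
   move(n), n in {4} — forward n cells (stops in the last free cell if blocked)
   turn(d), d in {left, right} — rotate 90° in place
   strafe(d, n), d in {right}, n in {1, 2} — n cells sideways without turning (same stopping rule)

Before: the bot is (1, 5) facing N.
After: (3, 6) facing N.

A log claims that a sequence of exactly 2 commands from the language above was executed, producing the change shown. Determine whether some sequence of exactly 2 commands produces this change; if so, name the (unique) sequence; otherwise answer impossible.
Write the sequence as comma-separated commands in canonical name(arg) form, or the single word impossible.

key: move(4) is stopped early by the blocked cell at (1,7)
begin: (1, 5) facing N
[1] after move(4): (1, 6) facing N
[2] after strafe(right, 2): (3, 6) facing N
uniquely the one of 25 2-step routes that fits.

move(4), strafe(right, 2)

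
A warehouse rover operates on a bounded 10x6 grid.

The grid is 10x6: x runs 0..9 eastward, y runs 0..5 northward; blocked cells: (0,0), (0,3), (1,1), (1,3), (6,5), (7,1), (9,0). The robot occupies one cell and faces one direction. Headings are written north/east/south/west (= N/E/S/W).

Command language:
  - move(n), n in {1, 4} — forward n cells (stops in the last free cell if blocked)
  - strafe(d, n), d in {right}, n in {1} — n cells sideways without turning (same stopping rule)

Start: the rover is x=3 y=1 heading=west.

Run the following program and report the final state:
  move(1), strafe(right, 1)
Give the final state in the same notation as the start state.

x=2 y=2 heading=west

initial: x=3 y=1 heading=west
t=1 move(1) ⇒ x=2 y=1 heading=west
t=2 strafe(right, 1) ⇒ x=2 y=2 heading=west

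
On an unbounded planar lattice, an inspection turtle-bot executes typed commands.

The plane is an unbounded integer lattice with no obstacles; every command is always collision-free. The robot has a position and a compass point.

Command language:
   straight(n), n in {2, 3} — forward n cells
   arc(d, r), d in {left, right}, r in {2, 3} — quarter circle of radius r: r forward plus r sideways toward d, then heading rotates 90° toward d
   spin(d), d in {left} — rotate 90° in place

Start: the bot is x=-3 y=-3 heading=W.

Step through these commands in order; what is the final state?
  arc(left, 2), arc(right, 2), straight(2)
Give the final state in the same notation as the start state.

x=-9 y=-7 heading=W

t0: x=-3 y=-3 heading=W
1. arc(left, 2) → x=-5 y=-5 heading=S
2. arc(right, 2) → x=-7 y=-7 heading=W
3. straight(2) → x=-9 y=-7 heading=W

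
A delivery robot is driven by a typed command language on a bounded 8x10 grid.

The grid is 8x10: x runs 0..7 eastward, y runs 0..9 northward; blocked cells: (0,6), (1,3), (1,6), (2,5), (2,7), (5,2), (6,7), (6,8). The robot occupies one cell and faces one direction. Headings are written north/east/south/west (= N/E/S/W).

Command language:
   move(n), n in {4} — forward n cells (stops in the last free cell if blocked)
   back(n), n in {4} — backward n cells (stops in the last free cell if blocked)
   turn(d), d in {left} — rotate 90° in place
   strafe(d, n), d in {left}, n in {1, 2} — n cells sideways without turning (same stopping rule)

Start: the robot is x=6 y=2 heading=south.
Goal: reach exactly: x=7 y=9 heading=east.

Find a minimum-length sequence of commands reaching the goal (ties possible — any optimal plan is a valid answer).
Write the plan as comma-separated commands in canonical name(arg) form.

initial: x=6 y=2 heading=south
step 1 (strafe(left, 2)): x=7 y=2 heading=south
step 2 (back(4)): x=7 y=6 heading=south
step 3 (back(4)): x=7 y=9 heading=south
step 4 (turn(left)): x=7 y=9 heading=east
shorter routes all fall short; 4 is best.

strafe(left, 2), back(4), back(4), turn(left)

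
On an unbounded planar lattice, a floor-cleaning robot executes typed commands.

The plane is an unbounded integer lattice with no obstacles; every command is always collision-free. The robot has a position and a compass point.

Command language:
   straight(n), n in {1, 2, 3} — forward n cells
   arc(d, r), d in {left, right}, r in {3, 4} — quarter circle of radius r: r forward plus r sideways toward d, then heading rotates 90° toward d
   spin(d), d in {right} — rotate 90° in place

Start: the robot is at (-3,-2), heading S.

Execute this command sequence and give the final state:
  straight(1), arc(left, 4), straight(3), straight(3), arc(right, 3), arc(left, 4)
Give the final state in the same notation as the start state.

t0: at (-3,-2), heading S
[1] after straight(1): at (-3,-3), heading S
[2] after arc(left, 4): at (1,-7), heading E
[3] after straight(3): at (4,-7), heading E
[4] after straight(3): at (7,-7), heading E
[5] after arc(right, 3): at (10,-10), heading S
[6] after arc(left, 4): at (14,-14), heading E

at (14,-14), heading E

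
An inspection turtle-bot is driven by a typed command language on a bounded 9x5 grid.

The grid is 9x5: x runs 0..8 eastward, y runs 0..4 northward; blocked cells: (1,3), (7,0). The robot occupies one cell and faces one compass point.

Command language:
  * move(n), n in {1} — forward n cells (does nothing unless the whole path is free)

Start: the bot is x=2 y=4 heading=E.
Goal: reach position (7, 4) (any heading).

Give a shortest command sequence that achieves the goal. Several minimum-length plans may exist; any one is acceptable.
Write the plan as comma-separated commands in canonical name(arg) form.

move(1), move(1), move(1), move(1), move(1)

begin: x=2 y=4 heading=E
1. move(1) → x=3 y=4 heading=E
2. move(1) → x=4 y=4 heading=E
3. move(1) → x=5 y=4 heading=E
4. move(1) → x=6 y=4 heading=E
5. move(1) → x=7 y=4 heading=E
minimal: 5 command(s), checked below 5.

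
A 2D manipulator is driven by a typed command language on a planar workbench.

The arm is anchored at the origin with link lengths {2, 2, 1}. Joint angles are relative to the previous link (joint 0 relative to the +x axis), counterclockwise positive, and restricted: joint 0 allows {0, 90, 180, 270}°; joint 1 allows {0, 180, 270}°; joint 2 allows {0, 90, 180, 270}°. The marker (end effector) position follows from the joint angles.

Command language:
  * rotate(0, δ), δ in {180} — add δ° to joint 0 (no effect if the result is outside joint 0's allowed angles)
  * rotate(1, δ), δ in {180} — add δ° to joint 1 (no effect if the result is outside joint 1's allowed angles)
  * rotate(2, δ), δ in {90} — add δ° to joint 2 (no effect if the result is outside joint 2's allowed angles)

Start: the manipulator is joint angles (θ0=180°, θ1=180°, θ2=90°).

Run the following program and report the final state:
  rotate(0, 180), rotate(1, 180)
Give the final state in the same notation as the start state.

from: joint angles (θ0=180°, θ1=180°, θ2=90°)
t=1 rotate(0, 180) ⇒ joint angles (θ0=0°, θ1=180°, θ2=90°)
t=2 rotate(1, 180) ⇒ joint angles (θ0=0°, θ1=0°, θ2=90°)

joint angles (θ0=0°, θ1=0°, θ2=90°)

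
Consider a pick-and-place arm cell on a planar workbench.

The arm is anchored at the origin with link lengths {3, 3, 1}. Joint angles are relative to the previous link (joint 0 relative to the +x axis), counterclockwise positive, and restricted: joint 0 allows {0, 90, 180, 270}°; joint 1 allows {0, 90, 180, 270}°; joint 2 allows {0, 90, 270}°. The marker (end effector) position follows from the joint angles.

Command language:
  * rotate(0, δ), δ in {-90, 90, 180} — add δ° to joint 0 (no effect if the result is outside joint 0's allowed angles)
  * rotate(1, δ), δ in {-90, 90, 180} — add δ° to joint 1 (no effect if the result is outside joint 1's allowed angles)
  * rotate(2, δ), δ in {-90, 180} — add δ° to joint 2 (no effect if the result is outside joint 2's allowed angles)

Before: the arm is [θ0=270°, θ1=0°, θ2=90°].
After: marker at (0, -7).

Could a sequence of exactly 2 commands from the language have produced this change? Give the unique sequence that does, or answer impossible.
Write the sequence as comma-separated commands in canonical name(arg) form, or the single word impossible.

key: order matters: swapping rotate(2, -90) and rotate(2, 180) lands elsewhere
from: [θ0=270°, θ1=0°, θ2=90°]
1. rotate(2, -90) → [θ0=270°, θ1=0°, θ2=0°]
2. rotate(2, 180) → [θ0=270°, θ1=0°, θ2=0°]
no rival 2-sequence matches.

rotate(2, -90), rotate(2, 180)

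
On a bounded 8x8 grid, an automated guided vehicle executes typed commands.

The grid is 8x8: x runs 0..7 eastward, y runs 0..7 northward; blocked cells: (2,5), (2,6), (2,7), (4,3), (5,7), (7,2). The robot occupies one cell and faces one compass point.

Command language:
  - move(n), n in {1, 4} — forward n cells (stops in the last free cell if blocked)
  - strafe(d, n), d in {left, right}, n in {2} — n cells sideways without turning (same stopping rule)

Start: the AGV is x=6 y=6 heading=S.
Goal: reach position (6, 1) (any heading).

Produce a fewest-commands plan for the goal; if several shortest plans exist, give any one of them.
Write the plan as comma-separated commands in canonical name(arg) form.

t0: x=6 y=6 heading=S
t=1 move(1) ⇒ x=6 y=5 heading=S
t=2 move(4) ⇒ x=6 y=1 heading=S
nothing shorter than 2 reaches the goal.

move(1), move(4)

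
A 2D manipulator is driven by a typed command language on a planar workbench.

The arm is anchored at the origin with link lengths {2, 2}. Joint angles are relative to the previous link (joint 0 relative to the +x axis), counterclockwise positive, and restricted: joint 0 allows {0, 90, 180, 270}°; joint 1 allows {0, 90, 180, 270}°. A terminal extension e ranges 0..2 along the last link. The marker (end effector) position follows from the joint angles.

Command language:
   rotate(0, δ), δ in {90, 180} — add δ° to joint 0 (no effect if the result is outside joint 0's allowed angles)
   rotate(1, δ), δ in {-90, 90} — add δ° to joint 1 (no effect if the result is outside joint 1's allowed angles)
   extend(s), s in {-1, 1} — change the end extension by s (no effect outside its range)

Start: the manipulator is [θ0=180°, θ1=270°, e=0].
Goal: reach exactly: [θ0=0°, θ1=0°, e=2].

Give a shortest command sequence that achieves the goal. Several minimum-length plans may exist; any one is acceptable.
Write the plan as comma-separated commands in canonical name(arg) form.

t0: [θ0=180°, θ1=270°, e=0]
[1] after rotate(0, 180): [θ0=0°, θ1=270°, e=0]
[2] after extend(1): [θ0=0°, θ1=270°, e=1]
[3] after extend(1): [θ0=0°, θ1=270°, e=2]
[4] after rotate(1, 90): [θ0=0°, θ1=0°, e=2]
no 3-step plan works, so 4 is optimal.

rotate(0, 180), extend(1), extend(1), rotate(1, 90)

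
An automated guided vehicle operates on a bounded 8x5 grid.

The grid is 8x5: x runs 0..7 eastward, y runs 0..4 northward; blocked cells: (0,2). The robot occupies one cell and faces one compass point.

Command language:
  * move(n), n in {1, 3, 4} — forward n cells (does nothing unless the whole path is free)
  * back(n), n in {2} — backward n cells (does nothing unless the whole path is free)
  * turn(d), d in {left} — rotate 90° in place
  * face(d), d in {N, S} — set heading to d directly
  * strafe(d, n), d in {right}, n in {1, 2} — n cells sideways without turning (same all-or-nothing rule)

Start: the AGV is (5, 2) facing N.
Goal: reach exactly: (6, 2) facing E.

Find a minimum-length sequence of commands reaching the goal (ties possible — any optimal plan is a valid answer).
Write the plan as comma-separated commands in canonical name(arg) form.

initial: (5, 2) facing N
[1] after strafe(right, 1): (6, 2) facing N
[2] after face(S): (6, 2) facing S
[3] after turn(left): (6, 2) facing E
shorter routes all fall short; 3 is best.

strafe(right, 1), face(S), turn(left)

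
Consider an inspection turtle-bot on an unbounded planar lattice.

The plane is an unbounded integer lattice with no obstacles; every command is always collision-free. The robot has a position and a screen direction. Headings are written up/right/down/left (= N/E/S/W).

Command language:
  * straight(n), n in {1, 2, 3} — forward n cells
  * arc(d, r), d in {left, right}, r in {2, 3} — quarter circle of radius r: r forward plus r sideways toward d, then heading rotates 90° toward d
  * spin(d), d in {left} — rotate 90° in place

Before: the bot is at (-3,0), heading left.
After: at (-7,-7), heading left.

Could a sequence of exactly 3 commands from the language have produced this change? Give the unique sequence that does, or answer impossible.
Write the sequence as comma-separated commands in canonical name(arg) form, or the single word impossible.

key: heading stays W — rotations cancel among the 3 commands
t0: at (-3,0), heading left
1. arc(left, 2) → at (-5,-2), heading down
2. straight(3) → at (-5,-5), heading down
3. arc(right, 2) → at (-7,-7), heading left
all 512 alternatives checked — unique.

arc(left, 2), straight(3), arc(right, 2)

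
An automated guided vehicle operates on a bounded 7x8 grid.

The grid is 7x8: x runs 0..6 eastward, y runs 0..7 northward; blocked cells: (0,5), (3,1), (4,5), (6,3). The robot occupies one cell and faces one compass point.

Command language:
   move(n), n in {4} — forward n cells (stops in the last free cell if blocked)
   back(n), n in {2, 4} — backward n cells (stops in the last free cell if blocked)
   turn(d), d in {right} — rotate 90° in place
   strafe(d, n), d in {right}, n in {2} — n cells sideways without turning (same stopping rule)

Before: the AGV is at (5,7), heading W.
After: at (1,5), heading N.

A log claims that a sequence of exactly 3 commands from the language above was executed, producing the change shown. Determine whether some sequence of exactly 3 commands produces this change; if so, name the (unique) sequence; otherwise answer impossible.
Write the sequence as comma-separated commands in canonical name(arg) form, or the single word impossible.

key: order matters: swapping move(4) and back(2) lands elsewhere
begin: at (5,7), heading W
step 1 (move(4)): at (1,7), heading W
step 2 (turn(right)): at (1,7), heading N
step 3 (back(2)): at (1,5), heading N
no other 3-command option fits: unique.

move(4), turn(right), back(2)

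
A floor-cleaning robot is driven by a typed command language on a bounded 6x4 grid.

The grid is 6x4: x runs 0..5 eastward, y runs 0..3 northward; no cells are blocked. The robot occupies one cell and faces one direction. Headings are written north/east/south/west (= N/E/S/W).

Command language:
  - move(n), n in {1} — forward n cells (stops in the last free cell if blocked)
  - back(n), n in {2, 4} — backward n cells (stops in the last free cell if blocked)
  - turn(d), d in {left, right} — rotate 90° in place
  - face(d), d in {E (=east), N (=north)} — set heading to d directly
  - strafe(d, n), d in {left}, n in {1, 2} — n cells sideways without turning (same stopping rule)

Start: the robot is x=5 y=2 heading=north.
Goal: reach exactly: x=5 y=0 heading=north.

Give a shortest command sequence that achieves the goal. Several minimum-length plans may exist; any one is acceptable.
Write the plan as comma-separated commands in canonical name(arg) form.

start: x=5 y=2 heading=north
1. back(4) → x=5 y=0 heading=north
shorter routes all fall short; 1 is best.

back(4)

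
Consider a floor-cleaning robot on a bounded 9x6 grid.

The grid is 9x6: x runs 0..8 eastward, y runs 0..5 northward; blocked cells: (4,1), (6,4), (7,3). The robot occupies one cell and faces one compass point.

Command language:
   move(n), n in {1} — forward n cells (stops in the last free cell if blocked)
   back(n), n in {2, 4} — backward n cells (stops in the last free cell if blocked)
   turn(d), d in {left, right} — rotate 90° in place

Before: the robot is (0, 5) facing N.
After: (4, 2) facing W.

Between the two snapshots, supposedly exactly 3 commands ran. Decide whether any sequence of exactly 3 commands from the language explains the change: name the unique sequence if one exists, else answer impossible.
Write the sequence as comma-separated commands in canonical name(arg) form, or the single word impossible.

every 3-command combo misses the target.

impossible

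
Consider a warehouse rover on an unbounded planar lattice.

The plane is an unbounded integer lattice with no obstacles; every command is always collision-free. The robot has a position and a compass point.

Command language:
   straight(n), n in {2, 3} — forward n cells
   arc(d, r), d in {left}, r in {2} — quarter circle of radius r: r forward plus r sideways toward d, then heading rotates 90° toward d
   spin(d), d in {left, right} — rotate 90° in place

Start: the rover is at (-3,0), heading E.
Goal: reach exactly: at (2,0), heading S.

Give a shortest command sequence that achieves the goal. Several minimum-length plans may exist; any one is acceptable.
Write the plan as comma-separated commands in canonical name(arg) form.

initial: at (-3,0), heading E
[1] after straight(3): at (0,0), heading E
[2] after straight(2): at (2,0), heading E
[3] after spin(right): at (2,0), heading S
shorter routes all fall short; 3 is best.

straight(3), straight(2), spin(right)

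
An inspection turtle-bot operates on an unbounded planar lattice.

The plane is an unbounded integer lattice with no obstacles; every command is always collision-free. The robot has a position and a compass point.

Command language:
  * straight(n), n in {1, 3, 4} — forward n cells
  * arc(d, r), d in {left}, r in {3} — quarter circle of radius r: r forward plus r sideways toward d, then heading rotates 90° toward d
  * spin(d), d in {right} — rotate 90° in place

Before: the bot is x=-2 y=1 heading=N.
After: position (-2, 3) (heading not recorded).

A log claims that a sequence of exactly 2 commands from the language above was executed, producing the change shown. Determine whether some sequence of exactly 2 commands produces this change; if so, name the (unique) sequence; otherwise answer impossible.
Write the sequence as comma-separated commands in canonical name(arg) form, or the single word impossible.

start: x=-2 y=1 heading=N
step 1 (straight(1)): x=-2 y=2 heading=N
step 2 (straight(1)): x=-2 y=3 heading=N
no rival 2-sequence matches.

straight(1), straight(1)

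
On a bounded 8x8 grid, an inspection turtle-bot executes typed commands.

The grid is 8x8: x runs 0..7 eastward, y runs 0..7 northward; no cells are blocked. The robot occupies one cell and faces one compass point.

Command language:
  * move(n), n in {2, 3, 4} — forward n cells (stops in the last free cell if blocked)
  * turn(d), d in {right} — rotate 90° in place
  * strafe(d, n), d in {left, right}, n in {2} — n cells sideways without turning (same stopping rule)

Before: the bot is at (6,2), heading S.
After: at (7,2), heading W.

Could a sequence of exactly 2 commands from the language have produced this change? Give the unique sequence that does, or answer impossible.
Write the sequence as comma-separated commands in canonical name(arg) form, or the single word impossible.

strafe(left, 2), turn(right)

key: strafe(left, 2) runs into the grid edge before its full distance
t0: at (6,2), heading S
1. strafe(left, 2) → at (7,2), heading S
2. turn(right) → at (7,2), heading W
no other 2-command option fits: unique.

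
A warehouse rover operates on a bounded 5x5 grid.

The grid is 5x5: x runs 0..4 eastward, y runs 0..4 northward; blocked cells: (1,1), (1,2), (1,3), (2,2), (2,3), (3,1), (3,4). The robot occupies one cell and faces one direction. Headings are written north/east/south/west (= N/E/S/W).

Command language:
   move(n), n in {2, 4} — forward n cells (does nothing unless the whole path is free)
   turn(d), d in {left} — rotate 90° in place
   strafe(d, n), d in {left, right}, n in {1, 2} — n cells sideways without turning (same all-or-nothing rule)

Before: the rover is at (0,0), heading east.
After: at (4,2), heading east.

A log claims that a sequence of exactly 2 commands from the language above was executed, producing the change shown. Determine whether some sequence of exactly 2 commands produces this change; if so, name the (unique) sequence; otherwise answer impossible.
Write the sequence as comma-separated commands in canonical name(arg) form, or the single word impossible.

key: running strafe(left, 2) before move(4) would end elsewhere — order is forced
start: at (0,0), heading east
step 1 (move(4)): at (4,0), heading east
step 2 (strafe(left, 2)): at (4,2), heading east
no other 2-command option fits: unique.

move(4), strafe(left, 2)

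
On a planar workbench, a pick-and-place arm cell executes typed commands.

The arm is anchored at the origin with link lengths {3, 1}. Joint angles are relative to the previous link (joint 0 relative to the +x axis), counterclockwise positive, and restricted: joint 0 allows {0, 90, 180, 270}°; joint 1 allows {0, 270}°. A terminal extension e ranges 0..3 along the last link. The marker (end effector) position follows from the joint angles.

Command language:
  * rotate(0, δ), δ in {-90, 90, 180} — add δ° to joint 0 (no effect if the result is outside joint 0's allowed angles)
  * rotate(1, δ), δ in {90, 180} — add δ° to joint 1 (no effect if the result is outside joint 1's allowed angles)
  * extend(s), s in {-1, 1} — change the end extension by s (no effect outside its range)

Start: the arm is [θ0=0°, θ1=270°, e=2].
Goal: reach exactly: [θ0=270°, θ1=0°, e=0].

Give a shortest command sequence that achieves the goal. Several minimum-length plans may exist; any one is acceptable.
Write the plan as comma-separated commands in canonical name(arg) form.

extend(-1), extend(-1), rotate(0, -90), rotate(1, 90)

start: [θ0=0°, θ1=270°, e=2]
t=1 extend(-1) ⇒ [θ0=0°, θ1=270°, e=1]
t=2 extend(-1) ⇒ [θ0=0°, θ1=270°, e=0]
t=3 rotate(0, -90) ⇒ [θ0=270°, θ1=270°, e=0]
t=4 rotate(1, 90) ⇒ [θ0=270°, θ1=0°, e=0]
minimal: 4 command(s), checked below 4.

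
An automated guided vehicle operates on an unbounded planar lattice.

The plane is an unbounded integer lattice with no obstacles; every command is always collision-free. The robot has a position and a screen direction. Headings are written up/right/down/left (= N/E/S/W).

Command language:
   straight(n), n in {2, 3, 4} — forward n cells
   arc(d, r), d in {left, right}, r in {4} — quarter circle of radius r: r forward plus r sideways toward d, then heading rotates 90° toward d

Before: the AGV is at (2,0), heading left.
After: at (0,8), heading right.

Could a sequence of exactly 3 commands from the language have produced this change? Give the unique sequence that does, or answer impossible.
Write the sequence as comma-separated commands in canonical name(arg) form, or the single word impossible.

key: running arc(right, 4) before straight(2) would end elsewhere — order is forced
from: at (2,0), heading left
t=1 straight(2) ⇒ at (0,0), heading left
t=2 arc(right, 4) ⇒ at (-4,4), heading up
t=3 arc(right, 4) ⇒ at (0,8), heading right
no rival 3-sequence matches.

straight(2), arc(right, 4), arc(right, 4)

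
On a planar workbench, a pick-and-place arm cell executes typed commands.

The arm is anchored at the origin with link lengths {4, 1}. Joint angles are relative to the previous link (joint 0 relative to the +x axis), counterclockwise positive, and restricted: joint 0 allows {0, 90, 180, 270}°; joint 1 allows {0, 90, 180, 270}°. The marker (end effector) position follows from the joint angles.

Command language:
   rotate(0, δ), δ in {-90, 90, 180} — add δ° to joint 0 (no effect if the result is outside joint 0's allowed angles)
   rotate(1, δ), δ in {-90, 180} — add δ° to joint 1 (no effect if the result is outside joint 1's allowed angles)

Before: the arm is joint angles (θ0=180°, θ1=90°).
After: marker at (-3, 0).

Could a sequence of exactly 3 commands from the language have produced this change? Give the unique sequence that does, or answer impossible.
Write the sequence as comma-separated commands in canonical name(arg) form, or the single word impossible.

start: joint angles (θ0=180°, θ1=90°)
t=1 rotate(1, -90) ⇒ joint angles (θ0=180°, θ1=0°)
t=2 rotate(1, -90) ⇒ joint angles (θ0=180°, θ1=270°)
t=3 rotate(1, -90) ⇒ joint angles (θ0=180°, θ1=180°)
no other 3-command option fits: unique.

rotate(1, -90), rotate(1, -90), rotate(1, -90)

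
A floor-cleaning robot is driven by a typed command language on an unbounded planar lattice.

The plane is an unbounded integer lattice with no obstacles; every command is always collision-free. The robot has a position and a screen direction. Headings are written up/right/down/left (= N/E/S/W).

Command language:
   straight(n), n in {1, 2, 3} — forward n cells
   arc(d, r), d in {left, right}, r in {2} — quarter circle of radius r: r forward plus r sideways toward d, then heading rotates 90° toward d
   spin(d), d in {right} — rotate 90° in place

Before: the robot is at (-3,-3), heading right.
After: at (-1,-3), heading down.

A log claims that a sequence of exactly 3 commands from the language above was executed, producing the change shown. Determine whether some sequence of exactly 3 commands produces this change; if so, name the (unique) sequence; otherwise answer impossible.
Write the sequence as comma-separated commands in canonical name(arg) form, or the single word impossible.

straight(1), straight(1), spin(right)

key: position moved to (-1,-3) AND the heading swung to S — translation plus rotation needed
begin: at (-3,-3), heading right
1. straight(1) → at (-2,-3), heading right
2. straight(1) → at (-1,-3), heading right
3. spin(right) → at (-1,-3), heading down
uniquely the one of 216 3-step routes that fits.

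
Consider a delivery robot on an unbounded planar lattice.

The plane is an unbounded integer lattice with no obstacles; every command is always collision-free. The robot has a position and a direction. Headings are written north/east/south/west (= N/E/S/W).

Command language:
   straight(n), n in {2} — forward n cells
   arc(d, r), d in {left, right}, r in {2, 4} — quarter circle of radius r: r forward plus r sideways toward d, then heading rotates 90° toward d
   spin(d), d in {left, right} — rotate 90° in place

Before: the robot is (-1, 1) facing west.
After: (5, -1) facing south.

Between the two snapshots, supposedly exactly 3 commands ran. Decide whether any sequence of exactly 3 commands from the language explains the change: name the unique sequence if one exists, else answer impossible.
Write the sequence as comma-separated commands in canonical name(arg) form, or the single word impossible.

key: running arc(right, 4) before spin(right) would end elsewhere — order is forced
initial: (-1, 1) facing west
step 1 (spin(right)): (-1, 1) facing north
step 2 (arc(right, 2)): (1, 3) facing east
step 3 (arc(right, 4)): (5, -1) facing south
uniquely the one of 343 3-step routes that fits.

spin(right), arc(right, 2), arc(right, 4)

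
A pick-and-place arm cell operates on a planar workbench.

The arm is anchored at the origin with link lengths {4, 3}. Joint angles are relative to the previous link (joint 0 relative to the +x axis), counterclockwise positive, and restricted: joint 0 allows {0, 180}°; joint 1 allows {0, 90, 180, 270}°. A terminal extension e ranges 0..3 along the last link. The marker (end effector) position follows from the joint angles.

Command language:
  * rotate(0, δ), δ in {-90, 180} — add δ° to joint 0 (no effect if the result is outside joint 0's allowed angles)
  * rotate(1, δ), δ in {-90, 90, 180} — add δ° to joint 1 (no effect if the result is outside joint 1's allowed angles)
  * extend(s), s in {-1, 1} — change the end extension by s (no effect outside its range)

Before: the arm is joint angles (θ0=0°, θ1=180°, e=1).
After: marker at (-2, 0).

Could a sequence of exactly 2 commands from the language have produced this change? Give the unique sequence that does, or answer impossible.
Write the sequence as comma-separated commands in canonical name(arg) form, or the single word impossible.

from: joint angles (θ0=0°, θ1=180°, e=1)
[1] after extend(1): joint angles (θ0=0°, θ1=180°, e=2)
[2] after extend(1): joint angles (θ0=0°, θ1=180°, e=3)
no other 2-command option fits: unique.

extend(1), extend(1)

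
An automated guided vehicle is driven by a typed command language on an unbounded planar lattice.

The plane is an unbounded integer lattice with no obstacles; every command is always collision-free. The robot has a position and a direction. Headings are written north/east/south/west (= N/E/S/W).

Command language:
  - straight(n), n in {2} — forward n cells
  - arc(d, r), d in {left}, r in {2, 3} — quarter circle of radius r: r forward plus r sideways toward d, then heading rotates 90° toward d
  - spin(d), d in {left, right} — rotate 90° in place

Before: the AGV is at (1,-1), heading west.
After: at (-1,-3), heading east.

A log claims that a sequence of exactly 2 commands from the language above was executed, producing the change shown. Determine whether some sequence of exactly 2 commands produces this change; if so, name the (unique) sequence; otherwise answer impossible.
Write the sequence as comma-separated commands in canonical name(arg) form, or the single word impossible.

key: position moved to (-1,-3) AND the heading swung to E — translation plus rotation needed
t0: at (1,-1), heading west
step 1 (arc(left, 2)): at (-1,-3), heading south
step 2 (spin(left)): at (-1,-3), heading east
uniquely the one of 25 2-step routes that fits.

arc(left, 2), spin(left)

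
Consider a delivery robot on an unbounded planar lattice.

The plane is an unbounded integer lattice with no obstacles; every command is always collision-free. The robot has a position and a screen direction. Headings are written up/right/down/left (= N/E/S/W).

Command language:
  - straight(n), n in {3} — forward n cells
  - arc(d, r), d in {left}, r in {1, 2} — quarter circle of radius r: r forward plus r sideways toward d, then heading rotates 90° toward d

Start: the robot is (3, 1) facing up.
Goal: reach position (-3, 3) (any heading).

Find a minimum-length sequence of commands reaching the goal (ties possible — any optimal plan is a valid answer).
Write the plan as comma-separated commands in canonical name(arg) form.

t0: (3, 1) facing up
1. straight(3) → (3, 4) facing up
2. arc(left, 1) → (2, 5) facing left
3. straight(3) → (-1, 5) facing left
4. arc(left, 2) → (-3, 3) facing down
minimal: 4 command(s), checked below 4.

straight(3), arc(left, 1), straight(3), arc(left, 2)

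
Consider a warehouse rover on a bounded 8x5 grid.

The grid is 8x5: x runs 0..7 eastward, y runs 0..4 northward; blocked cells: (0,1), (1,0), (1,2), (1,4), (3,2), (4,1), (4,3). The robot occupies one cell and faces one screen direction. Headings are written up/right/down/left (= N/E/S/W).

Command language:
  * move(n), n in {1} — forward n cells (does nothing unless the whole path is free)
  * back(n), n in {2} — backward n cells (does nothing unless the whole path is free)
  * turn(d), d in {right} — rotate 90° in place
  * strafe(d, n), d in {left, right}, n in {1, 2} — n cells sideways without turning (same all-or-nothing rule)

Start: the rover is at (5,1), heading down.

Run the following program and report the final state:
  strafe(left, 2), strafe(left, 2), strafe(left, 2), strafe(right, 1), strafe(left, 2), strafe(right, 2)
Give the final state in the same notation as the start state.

begin: at (5,1), heading down
1. strafe(left, 2) → at (7,1), heading down
2. strafe(left, 2) → at (7,1), heading down
3. strafe(left, 2) → at (7,1), heading down
4. strafe(right, 1) → at (6,1), heading down
5. strafe(left, 2) → at (6,1), heading down
6. strafe(right, 2) → at (6,1), heading down

at (6,1), heading down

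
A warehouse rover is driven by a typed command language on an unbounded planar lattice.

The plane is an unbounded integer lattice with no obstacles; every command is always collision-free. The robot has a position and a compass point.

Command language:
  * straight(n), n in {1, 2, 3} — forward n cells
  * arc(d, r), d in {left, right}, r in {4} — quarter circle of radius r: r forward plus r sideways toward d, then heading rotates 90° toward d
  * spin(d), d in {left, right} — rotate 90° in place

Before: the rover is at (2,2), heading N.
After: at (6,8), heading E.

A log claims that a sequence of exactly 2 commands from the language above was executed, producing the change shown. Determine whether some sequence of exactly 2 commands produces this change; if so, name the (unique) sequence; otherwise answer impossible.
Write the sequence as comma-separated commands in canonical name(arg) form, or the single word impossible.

key: position moved to (6,8) AND the heading swung to E — translation plus rotation needed
initial: at (2,2), heading N
t=1 straight(2) ⇒ at (2,4), heading N
t=2 arc(right, 4) ⇒ at (6,8), heading E
all 49 alternatives checked — unique.

straight(2), arc(right, 4)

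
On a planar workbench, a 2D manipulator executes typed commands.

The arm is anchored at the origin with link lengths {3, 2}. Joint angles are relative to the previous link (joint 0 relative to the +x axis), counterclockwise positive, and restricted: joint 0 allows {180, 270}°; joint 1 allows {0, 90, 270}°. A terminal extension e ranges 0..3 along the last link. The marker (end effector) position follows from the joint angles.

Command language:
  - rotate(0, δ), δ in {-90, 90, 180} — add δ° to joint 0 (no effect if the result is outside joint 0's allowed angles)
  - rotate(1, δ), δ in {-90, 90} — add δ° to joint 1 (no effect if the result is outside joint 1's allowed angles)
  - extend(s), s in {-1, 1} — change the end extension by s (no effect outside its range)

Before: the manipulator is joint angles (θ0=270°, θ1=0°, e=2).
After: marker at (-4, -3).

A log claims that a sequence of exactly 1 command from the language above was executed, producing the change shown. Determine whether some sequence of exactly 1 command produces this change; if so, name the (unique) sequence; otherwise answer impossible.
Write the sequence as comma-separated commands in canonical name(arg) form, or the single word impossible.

t0: joint angles (θ0=270°, θ1=0°, e=2)
1. rotate(1, -90) → joint angles (θ0=270°, θ1=270°, e=2)
no other 1-command option fits: unique.

rotate(1, -90)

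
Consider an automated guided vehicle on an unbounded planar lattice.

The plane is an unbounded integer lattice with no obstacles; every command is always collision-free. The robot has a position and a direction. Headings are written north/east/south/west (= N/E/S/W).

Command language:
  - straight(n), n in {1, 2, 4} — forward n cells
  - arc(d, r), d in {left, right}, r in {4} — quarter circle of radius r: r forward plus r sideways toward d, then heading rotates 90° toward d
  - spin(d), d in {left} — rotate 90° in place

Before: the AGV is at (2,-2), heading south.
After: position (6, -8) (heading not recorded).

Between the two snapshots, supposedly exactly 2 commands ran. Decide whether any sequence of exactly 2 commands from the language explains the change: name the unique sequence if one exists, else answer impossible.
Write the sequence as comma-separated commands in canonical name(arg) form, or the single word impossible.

key: order matters: swapping straight(2) and arc(left, 4) lands elsewhere
begin: at (2,-2), heading south
1. straight(2) → at (2,-4), heading south
2. arc(left, 4) → at (6,-8), heading east
uniquely the one of 36 2-step routes that fits.

straight(2), arc(left, 4)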